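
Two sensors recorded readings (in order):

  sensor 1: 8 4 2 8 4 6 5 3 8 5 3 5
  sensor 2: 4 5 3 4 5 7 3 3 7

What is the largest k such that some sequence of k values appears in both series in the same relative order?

5

One common subsequence of length 5: 4 (sensor 1 #2, sensor 2 #1), 4 (sensor 1 #5, sensor 2 #4), 5 (sensor 1 #7, sensor 2 #5), 3 (sensor 1 #8, sensor 2 #7), 3 (sensor 1 #11, sensor 2 #8). The LCS DP gives dp[12][9] = 5, so this is optimal.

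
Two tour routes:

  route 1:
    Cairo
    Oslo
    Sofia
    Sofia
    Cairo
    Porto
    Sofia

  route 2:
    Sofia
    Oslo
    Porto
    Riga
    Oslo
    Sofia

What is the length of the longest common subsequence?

3

One common subsequence of length 3: Oslo (route 1 #2, route 2 #2) → Porto (route 1 #6, route 2 #3) → Sofia (route 1 #7, route 2 #6). The LCS DP gives dp[7][6] = 3, so this is optimal.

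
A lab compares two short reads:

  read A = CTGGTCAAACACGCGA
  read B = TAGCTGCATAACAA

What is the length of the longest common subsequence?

10

One common subsequence of length 10: C (read A #1, read B #4); then T (read A #2, read B #5); then G (read A #4, read B #6); then C (read A #6, read B #7); then A (read A #7, read B #8); then A (read A #8, read B #10); then A (read A #9, read B #11); then C (read A #10, read B #12); then A (read A #11, read B #13); then A (read A #16, read B #14). dp[16][14] = 10 confirms this is the maximum.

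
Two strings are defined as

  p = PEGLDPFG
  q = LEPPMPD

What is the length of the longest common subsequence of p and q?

Let dp[i][j] be the LCS length of the first i characters of p and the first j characters of q. dp[i][j] = dp[i-1][j-1]+1 when the i-th and j-th characters match, else max(dp[i-1][j], dp[i][j-1]).
    ·  L  E  P  P  M  P  D
 ·  0  0  0  0  0  0  0  0
 P  0  0  0  1  1  1  1  1
 E  0  0  1  1  1  1  1  1
 G  0  0  1  1  1  1  1  1
 L  0  1  1  1  1  1  1  1
 D  0  1  1  1  1  1  1  2
 P  0  1  1  2  2  2  2  2
 F  0  1  1  2  2  2  2  2
 G  0  1  1  2  2  2  2  2
dp[8][7] = 2. One LCS (by backtracking along matches): PD.

2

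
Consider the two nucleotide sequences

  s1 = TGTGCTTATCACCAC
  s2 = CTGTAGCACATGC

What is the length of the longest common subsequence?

One common subsequence of length 9: T [1,2], G [2,3], T [3,4], G [4,6], C [5,7], A [8,8], C [10,9], A [11,10], C [15,13], and the DP table's final entry dp[15][13] is also 9, so no common subsequence is longer.

9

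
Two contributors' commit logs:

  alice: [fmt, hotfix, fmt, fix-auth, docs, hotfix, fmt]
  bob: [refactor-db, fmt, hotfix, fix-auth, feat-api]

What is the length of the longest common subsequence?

3

Taking fmt (alice #1, bob #2); then hotfix (alice #2, bob #3); then fix-auth (alice #4, bob #4) gives a common subsequence of length 3, and the DP table's final entry dp[7][5] is also 3, so no common subsequence is longer.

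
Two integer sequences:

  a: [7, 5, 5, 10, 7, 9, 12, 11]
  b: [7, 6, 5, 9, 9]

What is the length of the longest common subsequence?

3

Let dp[i][j] be the LCS length of the first i values of a and the first j values of b. dp[i][j] = dp[i-1][j-1]+1 when the i-th and j-th values match, else max(dp[i-1][j], dp[i][j-1]).
    ·  7  6  5  9  9
 ·  0  0  0  0  0  0
 7  0  1  1  1  1  1
 5  0  1  1  2  2  2
 5  0  1  1  2  2  2
10  0  1  1  2  2  2
 7  0  1  1  2  2  2
 9  0  1  1  2  3  3
12  0  1  1  2  3  3
11  0  1  1  2  3  3
dp[8][5] = 3. One LCS (by backtracking along matches): 7, 5, 9.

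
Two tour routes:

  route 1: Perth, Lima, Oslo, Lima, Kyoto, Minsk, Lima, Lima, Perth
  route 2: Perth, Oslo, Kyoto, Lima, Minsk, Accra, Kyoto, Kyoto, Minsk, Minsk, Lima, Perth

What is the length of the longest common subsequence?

Match Perth at route 1[1]=route 2[1]; then Oslo at route 1[3]=route 2[2]; then Lima at route 1[4]=route 2[4]; then Kyoto at route 1[5]=route 2[8]; then Minsk at route 1[6]=route 2[10]; then Lima at route 1[8]=route 2[11]; then Perth at route 1[9]=route 2[12] — 7 stops in the same relative order in both, and the DP table's final entry dp[9][12] is also 7, so no common subsequence is longer.

7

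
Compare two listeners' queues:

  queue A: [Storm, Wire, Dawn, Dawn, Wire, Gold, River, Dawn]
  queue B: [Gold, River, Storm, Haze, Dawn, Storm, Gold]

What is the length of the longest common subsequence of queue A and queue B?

3

Match Storm at queue A[1]=queue B[3] → Dawn at queue A[3]=queue B[5] → Gold at queue A[6]=queue B[7] — 3 songs in the same relative order in both. Since dp[8][7] = 3, nothing longer is possible.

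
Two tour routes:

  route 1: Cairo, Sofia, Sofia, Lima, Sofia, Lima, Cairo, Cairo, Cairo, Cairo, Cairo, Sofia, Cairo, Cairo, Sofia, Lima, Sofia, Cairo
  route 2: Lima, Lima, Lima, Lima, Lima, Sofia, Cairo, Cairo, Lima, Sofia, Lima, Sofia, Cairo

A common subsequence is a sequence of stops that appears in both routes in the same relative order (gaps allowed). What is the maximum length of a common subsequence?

Pick Lima (route 1 #4, route 2 #4), Lima (route 1 #6, route 2 #5), Sofia (route 1 #12, route 2 #6), Cairo (route 1 #13, route 2 #7), Cairo (route 1 #14, route 2 #8), Sofia (route 1 #15, route 2 #10), Lima (route 1 #16, route 2 #11), Sofia (route 1 #17, route 2 #12), Cairo (route 1 #18, route 2 #13); all 9 stops appear in both, in order. Since dp[18][13] = 9, nothing longer is possible.

9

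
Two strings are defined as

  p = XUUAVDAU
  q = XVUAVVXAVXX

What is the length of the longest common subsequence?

Let dp[i][j] be the LCS length of the first i characters of p and the first j characters of q. dp[i][j] = dp[i-1][j-1]+1 when the i-th and j-th characters match, else max(dp[i-1][j], dp[i][j-1]).
    ·  X  V  U  A  V  V  X  A  V  X  X
 ·  0  0  0  0  0  0  0  0  0  0  0  0
 X  0  1  1  1  1  1  1  1  1  1  1  1
 U  0  1  1  2  2  2  2  2  2  2  2  2
 U  0  1  1  2  2  2  2  2  2  2  2  2
 A  0  1  1  2  3  3  3  3  3  3  3  3
 V  0  1  2  2  3  4  4  4  4  4  4  4
 D  0  1  2  2  3  4  4  4  4  4  4  4
 A  0  1  2  2  3  4  4  4  5  5  5  5
 U  0  1  2  3  3  4  4  4  5  5  5  5
dp[8][11] = 5. One LCS (by backtracking along matches): XUAVA.

5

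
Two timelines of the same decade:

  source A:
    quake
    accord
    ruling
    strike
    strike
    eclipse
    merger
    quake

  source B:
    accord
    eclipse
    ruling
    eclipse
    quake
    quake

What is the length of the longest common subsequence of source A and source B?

4

One common subsequence of length 4: accord [2,1], ruling [3,3], eclipse [6,4], quake [8,6]. Since dp[8][6] = 4, nothing longer is possible.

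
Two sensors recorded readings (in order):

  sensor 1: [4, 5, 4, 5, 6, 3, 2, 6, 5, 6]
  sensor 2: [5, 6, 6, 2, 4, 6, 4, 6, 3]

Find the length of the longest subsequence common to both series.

5

Match 5 at sensor 1[2]=sensor 2[1] → 6 at sensor 1[5]=sensor 2[3] → 2 at sensor 1[7]=sensor 2[4] → 6 at sensor 1[8]=sensor 2[6] → 6 at sensor 1[10]=sensor 2[8] — 5 values in the same relative order in both. dp[10][9] = 5 confirms this is the maximum.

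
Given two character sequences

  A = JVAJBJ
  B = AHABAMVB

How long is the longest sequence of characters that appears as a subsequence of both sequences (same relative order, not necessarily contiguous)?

2

One common subsequence of length 2: V (A #2, B #7), B (A #5, B #8). dp[6][8] = 2 confirms this is the maximum.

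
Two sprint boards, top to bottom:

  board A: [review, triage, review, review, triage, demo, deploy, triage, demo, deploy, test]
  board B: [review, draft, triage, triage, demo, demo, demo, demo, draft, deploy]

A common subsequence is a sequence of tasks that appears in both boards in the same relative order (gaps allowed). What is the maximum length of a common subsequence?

6

Pick review [1,1], triage [2,3], triage [5,4], demo [6,7], demo [9,8], deploy [10,10]; all 6 tasks appear in both, in order. The LCS DP gives dp[11][10] = 6, so this is optimal.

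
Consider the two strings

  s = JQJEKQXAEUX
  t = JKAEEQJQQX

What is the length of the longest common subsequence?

Taking J [1,1] → Q [2,6] → J [3,7] → Q [6,9] → X [11,10] gives a common subsequence of length 5, and the DP table's final entry dp[11][10] is also 5, so no common subsequence is longer.

5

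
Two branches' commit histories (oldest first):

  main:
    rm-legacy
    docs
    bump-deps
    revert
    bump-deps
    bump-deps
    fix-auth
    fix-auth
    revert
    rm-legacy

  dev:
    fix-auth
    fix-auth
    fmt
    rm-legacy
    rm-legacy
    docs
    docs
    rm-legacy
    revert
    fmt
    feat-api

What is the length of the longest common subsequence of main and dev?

3

Taking rm-legacy [1,5], docs [2,7], revert [4,9] gives a common subsequence of length 3. dp[10][11] = 3 confirms this is the maximum.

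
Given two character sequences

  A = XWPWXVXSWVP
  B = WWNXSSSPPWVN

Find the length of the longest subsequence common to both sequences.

6

Taking W [2,1] → W [4,2] → X [5,4] → S [8,7] → W [9,10] → V [10,11] gives a common subsequence of length 6. The LCS DP gives dp[11][12] = 6, so this is optimal.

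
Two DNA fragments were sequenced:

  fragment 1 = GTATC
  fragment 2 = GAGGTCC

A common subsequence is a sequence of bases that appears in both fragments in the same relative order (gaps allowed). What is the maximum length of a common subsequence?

4

Taking G (fragment 1 #1, fragment 2 #1), then A (fragment 1 #3, fragment 2 #2), then T (fragment 1 #4, fragment 2 #5), then C (fragment 1 #5, fragment 2 #7) gives a common subsequence of length 4, and the DP table's final entry dp[5][7] is also 4, so no common subsequence is longer.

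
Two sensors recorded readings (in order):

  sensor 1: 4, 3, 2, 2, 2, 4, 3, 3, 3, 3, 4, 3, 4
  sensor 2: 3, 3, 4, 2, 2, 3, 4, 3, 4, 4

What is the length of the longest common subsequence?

7

One common subsequence of length 7: 4 [1,3], then 2 [3,4], then 2 [4,5], then 4 [6,7], then 3 [10,8], then 4 [11,9], then 4 [13,10]. Since dp[13][10] = 7, nothing longer is possible.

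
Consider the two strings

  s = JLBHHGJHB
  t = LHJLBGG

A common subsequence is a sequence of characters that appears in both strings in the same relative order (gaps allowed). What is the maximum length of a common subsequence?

Let dp[i][j] be the LCS length of the first i characters of s and the first j characters of t. dp[i][j] = dp[i-1][j-1]+1 when the i-th and j-th characters match, else max(dp[i-1][j], dp[i][j-1]).
    ·  L  H  J  L  B  G  G
 ·  0  0  0  0  0  0  0  0
 J  0  0  0  1  1  1  1  1
 L  0  1  1  1  2  2  2  2
 B  0  1  1  1  2  3  3  3
 H  0  1  2  2  2  3  3  3
 H  0  1  2  2  2  3  3  3
 G  0  1  2  2  2  3  4  4
 J  0  1  2  3  3  3  4  4
 H  0  1  2  3  3  3  4  4
 B  0  1  2  3  3  4  4  4
dp[9][7] = 4. One LCS (by backtracking along matches): JLBG.

4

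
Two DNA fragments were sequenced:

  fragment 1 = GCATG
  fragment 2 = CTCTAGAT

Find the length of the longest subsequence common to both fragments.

3

Match G [1,6] → A [3,7] → T [4,8] — 3 bases in the same relative order in both, and the DP table's final entry dp[5][8] is also 3, so no common subsequence is longer.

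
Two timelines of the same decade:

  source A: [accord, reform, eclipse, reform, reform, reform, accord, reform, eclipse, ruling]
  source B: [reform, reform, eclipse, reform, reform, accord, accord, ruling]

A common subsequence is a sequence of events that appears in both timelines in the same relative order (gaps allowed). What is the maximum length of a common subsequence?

One common subsequence of length 6: reform at source A[2]=source B[2], eclipse at source A[3]=source B[3], reform at source A[4]=source B[4], reform at source A[5]=source B[5], accord at source A[7]=source B[7], ruling at source A[10]=source B[8]. Since dp[10][8] = 6, nothing longer is possible.

6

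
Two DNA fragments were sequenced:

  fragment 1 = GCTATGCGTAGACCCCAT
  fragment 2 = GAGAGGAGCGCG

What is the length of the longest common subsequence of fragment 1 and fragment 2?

8

Match G [1,3] → A [4,4] → G [6,5] → G [8,6] → A [10,7] → G [11,8] → C [13,9] → C [14,11] — 8 bases in the same relative order in both, and the DP table's final entry dp[18][12] is also 8, so no common subsequence is longer.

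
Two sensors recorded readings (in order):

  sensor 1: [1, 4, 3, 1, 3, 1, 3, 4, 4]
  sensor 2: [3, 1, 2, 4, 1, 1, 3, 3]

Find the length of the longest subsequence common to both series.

5

Let dp[i][j] be the LCS length of the first i values of sensor 1 and the first j values of sensor 2. dp[i][j] = dp[i-1][j-1]+1 when the i-th and j-th values match, else max(dp[i-1][j], dp[i][j-1]).
    ·  3  1  2  4  1  1  3  3
 ·  0  0  0  0  0  0  0  0  0
 1  0  0  1  1  1  1  1  1  1
 4  0  0  1  1  2  2  2  2  2
 3  0  1  1  1  2  2  2  3  3
 1  0  1  2  2  2  3  3  3  3
 3  0  1  2  2  2  3  3  4  4
 1  0  1  2  2  2  3  4  4  4
 3  0  1  2  2  2  3  4  5  5
 4  0  1  2  2  3  3  4  5  5
 4  0  1  2  2  3  3  4  5  5
dp[9][8] = 5. One LCS (by backtracking along matches): 1, 4, 1, 3, 3.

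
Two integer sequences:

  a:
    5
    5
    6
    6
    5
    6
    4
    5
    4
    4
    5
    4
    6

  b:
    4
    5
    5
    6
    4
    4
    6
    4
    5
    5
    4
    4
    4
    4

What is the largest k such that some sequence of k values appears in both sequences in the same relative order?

9

Taking 5 at a[1]=b[2]; then 5 at a[2]=b[3]; then 6 at a[3]=b[4]; then 6 at a[4]=b[7]; then 5 at a[5]=b[10]; then 4 at a[7]=b[11]; then 4 at a[9]=b[12]; then 4 at a[10]=b[13]; then 4 at a[12]=b[14] gives a common subsequence of length 9. The LCS DP gives dp[13][14] = 9, so this is optimal.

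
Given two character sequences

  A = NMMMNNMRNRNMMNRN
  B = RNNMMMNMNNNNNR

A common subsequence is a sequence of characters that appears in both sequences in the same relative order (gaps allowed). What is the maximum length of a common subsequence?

10

Pick N at A[1]=B[3] → M at A[2]=B[5] → M at A[3]=B[6] → M at A[4]=B[8] → N at A[5]=B[9] → N at A[6]=B[10] → N at A[9]=B[11] → N at A[11]=B[12] → N at A[14]=B[13] → R at A[15]=B[14]; all 10 characters appear in both, in order, and the DP table's final entry dp[16][14] is also 10, so no common subsequence is longer.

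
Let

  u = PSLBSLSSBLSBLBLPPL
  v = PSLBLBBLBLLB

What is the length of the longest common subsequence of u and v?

11

One common subsequence of length 11: P at u[1]=v[1], then S at u[2]=v[2], then L at u[3]=v[3], then B at u[4]=v[4], then L at u[6]=v[5], then B at u[9]=v[6], then B at u[12]=v[7], then L at u[13]=v[8], then B at u[14]=v[9], then L at u[15]=v[10], then L at u[18]=v[11]. The LCS DP gives dp[18][12] = 11, so this is optimal.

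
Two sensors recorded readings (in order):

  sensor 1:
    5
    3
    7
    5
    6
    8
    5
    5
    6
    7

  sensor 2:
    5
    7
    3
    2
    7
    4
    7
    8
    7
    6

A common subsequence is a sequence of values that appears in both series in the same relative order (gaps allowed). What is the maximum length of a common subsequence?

5

Let dp[i][j] be the LCS length of the first i values of sensor 1 and the first j values of sensor 2. dp[i][j] = dp[i-1][j-1]+1 when the i-th and j-th values match, else max(dp[i-1][j], dp[i][j-1]).
    ·  5  7  3  2  7  4  7  8  7  6
 ·  0  0  0  0  0  0  0  0  0  0  0
 5  0  1  1  1  1  1  1  1  1  1  1
 3  0  1  1  2  2  2  2  2  2  2  2
 7  0  1  2  2  2  3  3  3  3  3  3
 5  0  1  2  2  2  3  3  3  3  3  3
 6  0  1  2  2  2  3  3  3  3  3  4
 8  0  1  2  2  2  3  3  3  4  4  4
 5  0  1  2  2  2  3  3  3  4  4  4
 5  0  1  2  2  2  3  3  3  4  4  4
 6  0  1  2  2  2  3  3  3  4  4  5
 7  0  1  2  2  2  3  3  4  4  5  5
dp[10][10] = 5. One LCS (by backtracking along matches): 5, 3, 7, 8, 6.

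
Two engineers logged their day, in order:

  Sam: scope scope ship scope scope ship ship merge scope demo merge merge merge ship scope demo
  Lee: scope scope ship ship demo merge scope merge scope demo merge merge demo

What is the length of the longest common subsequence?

10

Taking scope [1,1], then scope [2,2], then ship [3,4], then scope [5,7], then merge [8,8], then scope [9,9], then demo [10,10], then merge [12,11], then merge [13,12], then demo [16,13] gives a common subsequence of length 10, and the DP table's final entry dp[16][13] is also 10, so no common subsequence is longer.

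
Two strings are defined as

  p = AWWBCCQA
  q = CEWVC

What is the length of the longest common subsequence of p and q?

Match W (p #2, q #3), C (p #6, q #5) — 2 characters in the same relative order in both. The LCS DP gives dp[8][5] = 2, so this is optimal.

2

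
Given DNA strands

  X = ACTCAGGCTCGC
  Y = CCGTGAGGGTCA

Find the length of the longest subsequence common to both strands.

7

Match C [2,2] → T [3,4] → A [5,6] → G [6,8] → G [7,9] → T [9,10] → C [10,11] — 7 bases in the same relative order in both. dp[12][12] = 7 confirms this is the maximum.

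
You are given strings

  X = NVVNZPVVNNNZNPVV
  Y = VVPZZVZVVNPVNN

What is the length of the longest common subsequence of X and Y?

8

Pick V (X #2, Y #2); then V (X #3, Y #6); then Z (X #5, Y #7); then V (X #7, Y #8); then V (X #8, Y #9); then N (X #9, Y #10); then N (X #11, Y #13); then N (X #13, Y #14); all 8 characters appear in both, in order. The LCS DP gives dp[16][14] = 8, so this is optimal.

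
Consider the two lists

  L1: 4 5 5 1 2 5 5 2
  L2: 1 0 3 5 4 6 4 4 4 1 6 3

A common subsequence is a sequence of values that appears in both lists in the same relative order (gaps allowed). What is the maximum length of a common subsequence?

Pick 4 (L1 #1, L2 #9), then 1 (L1 #4, L2 #10); all 2 values appear in both, in order, and the DP table's final entry dp[8][12] is also 2, so no common subsequence is longer.

2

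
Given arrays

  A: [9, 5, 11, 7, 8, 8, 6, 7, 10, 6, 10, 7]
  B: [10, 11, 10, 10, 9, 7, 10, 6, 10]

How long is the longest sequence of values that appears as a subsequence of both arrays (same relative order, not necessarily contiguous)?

5

Let dp[i][j] be the LCS length of the first i values of A and the first j values of B. dp[i][j] = dp[i-1][j-1]+1 when the i-th and j-th values match, else max(dp[i-1][j], dp[i][j-1]).
    · 10 11 10 10  9  7 10  6 10
 ·  0  0  0  0  0  0  0  0  0  0
 9  0  0  0  0  0  1  1  1  1  1
 5  0  0  0  0  0  1  1  1  1  1
11  0  0  1  1  1  1  1  1  1  1
 7  0  0  1  1  1  1  2  2  2  2
 8  0  0  1  1  1  1  2  2  2  2
 8  0  0  1  1  1  1  2  2  2  2
 6  0  0  1  1  1  1  2  2  3  3
 7  0  0  1  1  1  1  2  2  3  3
10  0  1  1  2  2  2  2  3  3  4
 6  0  1  1  2  2  2  2  3  4  4
10  0  1  1  2  3  3  3  3  4  5
 7  0  1  1  2  3  3  4  4  4  5
dp[12][9] = 5. One LCS (by backtracking along matches): 9, 7, 10, 6, 10.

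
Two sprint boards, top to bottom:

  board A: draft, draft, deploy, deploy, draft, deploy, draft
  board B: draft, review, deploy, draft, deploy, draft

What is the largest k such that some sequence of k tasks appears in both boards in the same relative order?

Match draft [1,1], deploy [4,3], draft [5,4], deploy [6,5], draft [7,6] — 5 tasks in the same relative order in both, and the DP table's final entry dp[7][6] is also 5, so no common subsequence is longer.

5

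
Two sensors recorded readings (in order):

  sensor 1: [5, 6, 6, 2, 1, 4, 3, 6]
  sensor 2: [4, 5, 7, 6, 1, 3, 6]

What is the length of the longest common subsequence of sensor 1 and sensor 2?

5

Let dp[i][j] be the LCS length of the first i values of sensor 1 and the first j values of sensor 2. dp[i][j] = dp[i-1][j-1]+1 when the i-th and j-th values match, else max(dp[i-1][j], dp[i][j-1]).
    ·  4  5  7  6  1  3  6
 ·  0  0  0  0  0  0  0  0
 5  0  0  1  1  1  1  1  1
 6  0  0  1  1  2  2  2  2
 6  0  0  1  1  2  2  2  3
 2  0  0  1  1  2  2  2  3
 1  0  0  1  1  2  3  3  3
 4  0  1  1  1  2  3  3  3
 3  0  1  1  1  2  3  4  4
 6  0  1  1  1  2  3  4  5
dp[8][7] = 5. One LCS (by backtracking along matches): 5, 6, 1, 3, 6.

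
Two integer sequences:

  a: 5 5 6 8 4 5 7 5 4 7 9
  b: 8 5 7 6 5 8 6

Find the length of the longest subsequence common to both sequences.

Let dp[i][j] be the LCS length of the first i values of a and the first j values of b. dp[i][j] = dp[i-1][j-1]+1 when the i-th and j-th values match, else max(dp[i-1][j], dp[i][j-1]).
    ·  8  5  7  6  5  8  6
 ·  0  0  0  0  0  0  0  0
 5  0  0  1  1  1  1  1  1
 5  0  0  1  1  1  2  2  2
 6  0  0  1  1  2  2  2  3
 8  0  1  1  1  2  2  3  3
 4  0  1  1  1  2  2  3  3
 5  0  1  2  2  2  3  3  3
 7  0  1  2  3  3  3  3  3
 5  0  1  2  3  3  4  4  4
 4  0  1  2  3  3  4  4  4
 7  0  1  2  3  3  4  4  4
 9  0  1  2  3  3  4  4  4
dp[11][7] = 4. One LCS (by backtracking along matches): 8, 5, 7, 5.

4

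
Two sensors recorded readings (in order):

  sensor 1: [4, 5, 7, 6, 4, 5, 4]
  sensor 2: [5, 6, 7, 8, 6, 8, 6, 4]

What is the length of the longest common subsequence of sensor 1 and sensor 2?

4

Taking 5 [2,1] → 7 [3,3] → 6 [4,7] → 4 [7,8] gives a common subsequence of length 4, and the DP table's final entry dp[7][8] is also 4, so no common subsequence is longer.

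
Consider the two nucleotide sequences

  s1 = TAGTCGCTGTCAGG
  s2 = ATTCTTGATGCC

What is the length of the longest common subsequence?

One common subsequence of length 7: T [1,2] → T [4,3] → C [5,4] → G [6,7] → T [8,9] → G [9,10] → C [11,12]. Since dp[14][12] = 7, nothing longer is possible.

7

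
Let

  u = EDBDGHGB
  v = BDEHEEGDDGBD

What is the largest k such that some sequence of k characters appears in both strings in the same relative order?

Let dp[i][j] be the LCS length of the first i characters of u and the first j characters of v. dp[i][j] = dp[i-1][j-1]+1 when the i-th and j-th characters match, else max(dp[i-1][j], dp[i][j-1]).
    ·  B  D  E  H  E  E  G  D  D  G  B  D
 ·  0  0  0  0  0  0  0  0  0  0  0  0  0
 E  0  0  0  1  1  1  1  1  1  1  1  1  1
 D  0  0  1  1  1  1  1  1  2  2  2  2  2
 B  0  1  1  1  1  1  1  1  2  2  2  3  3
 D  0  1  2  2  2  2  2  2  2  3  3  3  4
 G  0  1  2  2  2  2  2  3  3  3  4  4  4
 H  0  1  2  2  3  3  3  3  3  3  4  4  4
 G  0  1  2  2  3  3  3  4  4  4  4  4  4
 B  0  1  2  2  3  3  3  4  4  4  4  5  5
dp[8][12] = 5. One LCS (by backtracking along matches): EDDGB.

5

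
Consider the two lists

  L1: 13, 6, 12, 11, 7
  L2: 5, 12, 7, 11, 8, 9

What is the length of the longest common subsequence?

2

Let dp[i][j] be the LCS length of the first i values of L1 and the first j values of L2. dp[i][j] = dp[i-1][j-1]+1 when the i-th and j-th values match, else max(dp[i-1][j], dp[i][j-1]).
    ·  5 12  7 11  8  9
 ·  0  0  0  0  0  0  0
13  0  0  0  0  0  0  0
 6  0  0  0  0  0  0  0
12  0  0  1  1  1  1  1
11  0  0  1  1  2  2  2
 7  0  0  1  2  2  2  2
dp[5][6] = 2. One LCS (by backtracking along matches): 12, 11.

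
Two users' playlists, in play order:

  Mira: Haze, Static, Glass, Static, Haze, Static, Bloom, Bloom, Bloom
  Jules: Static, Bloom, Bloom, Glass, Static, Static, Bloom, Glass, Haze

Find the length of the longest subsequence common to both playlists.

5

One common subsequence of length 5: Static (Mira #2, Jules #1); then Glass (Mira #3, Jules #4); then Static (Mira #4, Jules #5); then Static (Mira #6, Jules #6); then Bloom (Mira #7, Jules #7). The LCS DP gives dp[9][9] = 5, so this is optimal.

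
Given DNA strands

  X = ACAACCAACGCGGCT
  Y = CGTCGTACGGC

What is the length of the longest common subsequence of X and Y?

7

Taking C (X #2, Y #1) → C (X #5, Y #4) → A (X #8, Y #7) → C (X #11, Y #8) → G (X #12, Y #9) → G (X #13, Y #10) → C (X #14, Y #11) gives a common subsequence of length 7. dp[15][11] = 7 confirms this is the maximum.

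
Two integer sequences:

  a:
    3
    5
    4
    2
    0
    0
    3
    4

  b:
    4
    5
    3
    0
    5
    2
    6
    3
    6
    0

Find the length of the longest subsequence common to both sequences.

Let dp[i][j] be the LCS length of the first i values of a and the first j values of b. dp[i][j] = dp[i-1][j-1]+1 when the i-th and j-th values match, else max(dp[i-1][j], dp[i][j-1]).
    ·  4  5  3  0  5  2  6  3  6  0
 ·  0  0  0  0  0  0  0  0  0  0  0
 3  0  0  0  1  1  1  1  1  1  1  1
 5  0  0  1  1  1  2  2  2  2  2  2
 4  0  1  1  1  1  2  2  2  2  2  2
 2  0  1  1  1  1  2  3  3  3  3  3
 0  0  1  1  1  2  2  3  3  3  3  4
 0  0  1  1  1  2  2  3  3  3  3  4
 3  0  1  1  2  2  2  3  3  4  4  4
 4  0  1  1  2  2  2  3  3  4  4  4
dp[8][10] = 4. One LCS (by backtracking along matches): 3, 5, 2, 0.

4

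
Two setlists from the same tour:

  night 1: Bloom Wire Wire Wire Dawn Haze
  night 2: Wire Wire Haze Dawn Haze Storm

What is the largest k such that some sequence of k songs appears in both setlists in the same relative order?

4

Match Wire (night 1 #2, night 2 #1); then Wire (night 1 #3, night 2 #2); then Dawn (night 1 #5, night 2 #4); then Haze (night 1 #6, night 2 #5) — 4 songs in the same relative order in both. The LCS DP gives dp[6][6] = 4, so this is optimal.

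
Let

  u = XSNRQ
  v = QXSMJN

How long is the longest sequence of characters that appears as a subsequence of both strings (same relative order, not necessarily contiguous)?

3

Match X [1,2], then S [2,3], then N [3,6] — 3 characters in the same relative order in both. The LCS DP gives dp[5][6] = 3, so this is optimal.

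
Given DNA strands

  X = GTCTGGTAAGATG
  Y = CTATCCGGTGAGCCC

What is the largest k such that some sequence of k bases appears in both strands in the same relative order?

Match T at X[2]=Y[4], C at X[3]=Y[6], G at X[5]=Y[7], G at X[6]=Y[8], T at X[7]=Y[9], G at X[10]=Y[10], A at X[11]=Y[11], G at X[13]=Y[12] — 8 bases in the same relative order in both, and the DP table's final entry dp[13][15] is also 8, so no common subsequence is longer.

8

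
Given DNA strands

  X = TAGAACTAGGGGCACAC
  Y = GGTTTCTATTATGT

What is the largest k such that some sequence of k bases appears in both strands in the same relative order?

5

One common subsequence of length 5: T [1,7], A [2,8], A [5,11], T [7,12], G [9,13]. The LCS DP gives dp[17][14] = 5, so this is optimal.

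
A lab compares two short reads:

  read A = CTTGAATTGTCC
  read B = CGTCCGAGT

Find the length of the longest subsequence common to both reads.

One common subsequence of length 6: C (read A #1, read B #1), then T (read A #2, read B #3), then G (read A #4, read B #6), then A (read A #6, read B #7), then G (read A #9, read B #8), then T (read A #10, read B #9), and the DP table's final entry dp[12][9] is also 6, so no common subsequence is longer.

6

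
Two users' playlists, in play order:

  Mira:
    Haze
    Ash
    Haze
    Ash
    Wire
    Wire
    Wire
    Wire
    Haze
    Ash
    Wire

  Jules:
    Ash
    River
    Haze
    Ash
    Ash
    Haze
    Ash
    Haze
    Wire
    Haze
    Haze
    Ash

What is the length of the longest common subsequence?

Taking Haze [1,3], Ash [2,5], Haze [3,6], Ash [4,7], Wire [5,9], Haze [9,11], Ash [10,12] gives a common subsequence of length 7, and the DP table's final entry dp[11][12] is also 7, so no common subsequence is longer.

7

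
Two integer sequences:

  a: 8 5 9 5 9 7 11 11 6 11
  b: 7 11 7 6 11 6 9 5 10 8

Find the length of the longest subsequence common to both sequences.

4

Let dp[i][j] be the LCS length of the first i values of a and the first j values of b. dp[i][j] = dp[i-1][j-1]+1 when the i-th and j-th values match, else max(dp[i-1][j], dp[i][j-1]).
    ·  7 11  7  6 11  6  9  5 10  8
 ·  0  0  0  0  0  0  0  0  0  0  0
 8  0  0  0  0  0  0  0  0  0  0  1
 5  0  0  0  0  0  0  0  0  1  1  1
 9  0  0  0  0  0  0  0  1  1  1  1
 5  0  0  0  0  0  0  0  1  2  2  2
 9  0  0  0  0  0  0  0  1  2  2  2
 7  0  1  1  1  1  1  1  1  2  2  2
11  0  1  2  2  2  2  2  2  2  2  2
11  0  1  2  2  2  3  3  3  3  3  3
 6  0  1  2  2  3  3  4  4  4  4  4
11  0  1  2  2  3  4  4  4  4  4  4
dp[10][10] = 4. One LCS (by backtracking along matches): 7, 11, 11, 6.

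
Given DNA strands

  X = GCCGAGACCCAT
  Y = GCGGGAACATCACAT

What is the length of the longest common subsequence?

Match G [1,1], then C [2,2], then G [4,5], then A [5,6], then A [7,7], then C [8,8], then C [9,11], then C [10,13], then A [11,14], then T [12,15] — 10 bases in the same relative order in both. dp[12][15] = 10 confirms this is the maximum.

10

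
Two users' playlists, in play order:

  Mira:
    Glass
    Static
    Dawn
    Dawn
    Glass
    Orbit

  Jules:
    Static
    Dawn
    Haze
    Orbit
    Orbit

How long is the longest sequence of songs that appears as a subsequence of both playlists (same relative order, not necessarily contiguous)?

3

Taking Static (Mira #2, Jules #1) → Dawn (Mira #3, Jules #2) → Orbit (Mira #6, Jules #5) gives a common subsequence of length 3, and the DP table's final entry dp[6][5] is also 3, so no common subsequence is longer.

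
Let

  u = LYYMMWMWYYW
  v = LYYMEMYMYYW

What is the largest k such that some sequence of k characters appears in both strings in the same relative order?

One common subsequence of length 9: L [1,1], then Y [2,2], then Y [3,3], then M [4,4], then M [5,6], then M [7,8], then Y [9,9], then Y [10,10], then W [11,11]. Since dp[11][11] = 9, nothing longer is possible.

9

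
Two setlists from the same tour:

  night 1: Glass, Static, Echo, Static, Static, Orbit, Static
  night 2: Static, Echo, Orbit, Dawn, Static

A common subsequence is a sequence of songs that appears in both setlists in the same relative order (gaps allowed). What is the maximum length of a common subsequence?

Taking Static [2,1], then Echo [3,2], then Orbit [6,3], then Static [7,5] gives a common subsequence of length 4. dp[7][5] = 4 confirms this is the maximum.

4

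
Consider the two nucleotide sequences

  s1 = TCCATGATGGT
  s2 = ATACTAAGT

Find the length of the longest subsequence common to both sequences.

6

Let dp[i][j] be the LCS length of the first i bases of s1 and the first j bases of s2. dp[i][j] = dp[i-1][j-1]+1 when the i-th and j-th bases match, else max(dp[i-1][j], dp[i][j-1]).
    ·  A  T  A  C  T  A  A  G  T
 ·  0  0  0  0  0  0  0  0  0  0
 T  0  0  1  1  1  1  1  1  1  1
 C  0  0  1  1  2  2  2  2  2  2
 C  0  0  1  1  2  2  2  2  2  2
 A  0  1  1  2  2  2  3  3  3  3
 T  0  1  2  2  2  3  3  3  3  4
 G  0  1  2  2  2  3  3  3  4  4
 A  0  1  2  3  3  3  4  4  4  4
 T  0  1  2  3  3  4  4  4  4  5
 G  0  1  2  3  3  4  4  4  5  5
 G  0  1  2  3  3  4  4  4  5  5
 T  0  1  2  3  3  4  4  4  5  6
dp[11][9] = 6. One LCS (by backtracking along matches): TCAAGT.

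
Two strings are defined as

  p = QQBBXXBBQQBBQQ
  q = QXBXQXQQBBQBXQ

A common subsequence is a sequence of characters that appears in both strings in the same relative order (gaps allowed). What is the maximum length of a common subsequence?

10

Pick Q (p #1, q #1); then B (p #4, q #3); then X (p #5, q #4); then X (p #6, q #6); then Q (p #9, q #7); then Q (p #10, q #8); then B (p #11, q #9); then B (p #12, q #10); then Q (p #13, q #11); then Q (p #14, q #14); all 10 characters appear in both, in order. dp[14][14] = 10 confirms this is the maximum.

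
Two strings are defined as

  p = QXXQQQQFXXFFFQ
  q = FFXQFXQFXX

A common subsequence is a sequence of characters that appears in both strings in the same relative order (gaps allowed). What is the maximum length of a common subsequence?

Taking Q [1,4], X [3,6], Q [7,7], F [8,8], X [9,9], X [10,10] gives a common subsequence of length 6. Since dp[14][10] = 6, nothing longer is possible.

6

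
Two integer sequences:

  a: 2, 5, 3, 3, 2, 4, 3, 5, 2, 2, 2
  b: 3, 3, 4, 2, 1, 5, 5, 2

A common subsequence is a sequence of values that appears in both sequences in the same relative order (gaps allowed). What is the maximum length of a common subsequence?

Match 3 at a[3]=b[1], 3 at a[4]=b[2], 2 at a[5]=b[4], 5 at a[8]=b[7], 2 at a[11]=b[8] — 5 values in the same relative order in both. dp[11][8] = 5 confirms this is the maximum.

5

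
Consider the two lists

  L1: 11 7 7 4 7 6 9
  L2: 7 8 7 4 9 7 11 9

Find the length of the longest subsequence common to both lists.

5

Pick 7 at L1[2]=L2[1], 7 at L1[3]=L2[3], 4 at L1[4]=L2[4], 7 at L1[5]=L2[6], 9 at L1[7]=L2[8]; all 5 values appear in both, in order. dp[7][8] = 5 confirms this is the maximum.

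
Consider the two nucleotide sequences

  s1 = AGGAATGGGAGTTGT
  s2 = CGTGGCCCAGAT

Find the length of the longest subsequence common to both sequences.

One common subsequence of length 7: G [3,2]; then T [6,3]; then G [7,4]; then G [8,5]; then G [9,10]; then A [10,11]; then T [15,12]. Since dp[15][12] = 7, nothing longer is possible.

7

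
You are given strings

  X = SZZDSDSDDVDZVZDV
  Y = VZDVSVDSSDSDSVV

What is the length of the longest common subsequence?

Taking Z at X[3]=Y[2]; then D at X[4]=Y[3]; then S at X[5]=Y[5]; then D at X[6]=Y[7]; then S at X[7]=Y[9]; then D at X[8]=Y[10]; then D at X[9]=Y[12]; then V at X[13]=Y[14]; then V at X[16]=Y[15] gives a common subsequence of length 9. The LCS DP gives dp[16][15] = 9, so this is optimal.

9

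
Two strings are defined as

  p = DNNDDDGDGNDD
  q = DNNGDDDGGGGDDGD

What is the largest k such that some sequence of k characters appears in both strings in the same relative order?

10

Match D (p #1, q #1), then N (p #2, q #2), then N (p #3, q #3), then D (p #4, q #5), then D (p #5, q #6), then D (p #6, q #7), then G (p #7, q #11), then D (p #8, q #13), then G (p #9, q #14), then D (p #12, q #15) — 10 characters in the same relative order in both. Since dp[12][15] = 10, nothing longer is possible.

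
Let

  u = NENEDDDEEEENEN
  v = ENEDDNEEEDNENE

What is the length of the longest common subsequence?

11

One common subsequence of length 11: E (u #2, v #1), N (u #3, v #2), E (u #4, v #3), D (u #5, v #4), D (u #6, v #5), E (u #8, v #7), E (u #9, v #8), E (u #10, v #9), E (u #11, v #12), N (u #12, v #13), E (u #13, v #14). dp[14][14] = 11 confirms this is the maximum.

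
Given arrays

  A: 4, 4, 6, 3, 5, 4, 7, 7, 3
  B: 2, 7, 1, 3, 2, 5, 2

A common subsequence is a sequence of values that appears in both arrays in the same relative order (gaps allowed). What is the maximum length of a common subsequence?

2

Let dp[i][j] be the LCS length of the first i values of A and the first j values of B. dp[i][j] = dp[i-1][j-1]+1 when the i-th and j-th values match, else max(dp[i-1][j], dp[i][j-1]).
    ·  2  7  1  3  2  5  2
 ·  0  0  0  0  0  0  0  0
 4  0  0  0  0  0  0  0  0
 4  0  0  0  0  0  0  0  0
 6  0  0  0  0  0  0  0  0
 3  0  0  0  0  1  1  1  1
 5  0  0  0  0  1  1  2  2
 4  0  0  0  0  1  1  2  2
 7  0  0  1  1  1  1  2  2
 7  0  0  1  1  1  1  2  2
 3  0  0  1  1  2  2  2  2
dp[9][7] = 2. One LCS (by backtracking along matches): 3, 5.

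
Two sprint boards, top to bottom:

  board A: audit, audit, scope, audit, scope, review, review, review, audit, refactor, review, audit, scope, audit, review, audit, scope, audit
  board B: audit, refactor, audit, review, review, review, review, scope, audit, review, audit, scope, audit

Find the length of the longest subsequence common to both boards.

Taking audit [1,1]; then audit [4,3]; then review [6,4]; then review [7,5]; then review [8,6]; then review [11,7]; then scope [13,8]; then audit [14,9]; then review [15,10]; then audit [16,11]; then scope [17,12]; then audit [18,13] gives a common subsequence of length 12, and the DP table's final entry dp[18][13] is also 12, so no common subsequence is longer.

12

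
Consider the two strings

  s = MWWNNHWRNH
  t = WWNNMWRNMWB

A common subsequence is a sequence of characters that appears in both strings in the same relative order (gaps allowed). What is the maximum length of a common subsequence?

7

Let dp[i][j] be the LCS length of the first i characters of s and the first j characters of t. dp[i][j] = dp[i-1][j-1]+1 when the i-th and j-th characters match, else max(dp[i-1][j], dp[i][j-1]).
    ·  W  W  N  N  M  W  R  N  M  W  B
 ·  0  0  0  0  0  0  0  0  0  0  0  0
 M  0  0  0  0  0  1  1  1  1  1  1  1
 W  0  1  1  1  1  1  2  2  2  2  2  2
 W  0  1  2  2  2  2  2  2  2  2  3  3
 N  0  1  2  3  3  3  3  3  3  3  3  3
 N  0  1  2  3  4  4  4  4  4  4  4  4
 H  0  1  2  3  4  4  4  4  4  4  4  4
 W  0  1  2  3  4  4  5  5  5  5  5  5
 R  0  1  2  3  4  4  5  6  6  6  6  6
 N  0  1  2  3  4  4  5  6  7  7  7  7
 H  0  1  2  3  4  4  5  6  7  7  7  7
dp[10][11] = 7. One LCS (by backtracking along matches): WWNNWRN.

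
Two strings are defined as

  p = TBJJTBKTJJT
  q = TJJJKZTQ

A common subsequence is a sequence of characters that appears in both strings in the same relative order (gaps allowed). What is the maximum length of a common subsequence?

5

Taking T [1,1], then J [3,3], then J [4,4], then K [7,5], then T [8,7] gives a common subsequence of length 5. dp[11][8] = 5 confirms this is the maximum.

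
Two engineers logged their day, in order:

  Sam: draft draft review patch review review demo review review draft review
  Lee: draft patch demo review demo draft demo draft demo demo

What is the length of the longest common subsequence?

One common subsequence of length 5: draft at Sam[2]=Lee[1], patch at Sam[4]=Lee[2], review at Sam[5]=Lee[4], demo at Sam[7]=Lee[7], draft at Sam[10]=Lee[8]. Since dp[11][10] = 5, nothing longer is possible.

5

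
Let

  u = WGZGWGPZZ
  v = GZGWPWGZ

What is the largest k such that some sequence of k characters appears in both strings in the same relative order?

Pick G at u[2]=v[1], then Z at u[3]=v[2], then G at u[4]=v[3], then W at u[5]=v[6], then G at u[6]=v[7], then Z at u[9]=v[8]; all 6 characters appear in both, in order, and the DP table's final entry dp[9][8] is also 6, so no common subsequence is longer.

6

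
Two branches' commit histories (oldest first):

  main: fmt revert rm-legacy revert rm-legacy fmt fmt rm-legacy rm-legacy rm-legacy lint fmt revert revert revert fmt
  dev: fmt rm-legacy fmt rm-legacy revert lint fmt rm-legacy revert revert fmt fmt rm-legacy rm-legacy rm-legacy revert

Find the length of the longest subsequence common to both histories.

10

Pick fmt at main[1]=dev[3], revert at main[2]=dev[5], rm-legacy at main[3]=dev[8], revert at main[4]=dev[10], fmt at main[6]=dev[11], fmt at main[7]=dev[12], rm-legacy at main[8]=dev[13], rm-legacy at main[9]=dev[14], rm-legacy at main[10]=dev[15], revert at main[15]=dev[16]; all 10 commits appear in both, in order, and the DP table's final entry dp[16][16] is also 10, so no common subsequence is longer.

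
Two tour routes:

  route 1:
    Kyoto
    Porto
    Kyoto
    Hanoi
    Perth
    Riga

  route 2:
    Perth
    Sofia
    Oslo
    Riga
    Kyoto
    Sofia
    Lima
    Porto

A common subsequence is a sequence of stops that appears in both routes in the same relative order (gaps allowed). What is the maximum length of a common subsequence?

2

One common subsequence of length 2: Kyoto at route 1[1]=route 2[5], Porto at route 1[2]=route 2[8]. dp[6][8] = 2 confirms this is the maximum.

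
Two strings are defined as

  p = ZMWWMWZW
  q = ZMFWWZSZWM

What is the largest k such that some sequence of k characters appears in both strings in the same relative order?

6

Taking Z (p #1, q #1); then M (p #2, q #2); then W (p #3, q #4); then W (p #4, q #5); then Z (p #7, q #8); then W (p #8, q #9) gives a common subsequence of length 6. dp[8][10] = 6 confirms this is the maximum.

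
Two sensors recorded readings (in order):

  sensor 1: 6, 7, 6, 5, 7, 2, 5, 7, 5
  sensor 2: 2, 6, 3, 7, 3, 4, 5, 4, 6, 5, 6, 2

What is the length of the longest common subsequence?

5

Let dp[i][j] be the LCS length of the first i values of sensor 1 and the first j values of sensor 2. dp[i][j] = dp[i-1][j-1]+1 when the i-th and j-th values match, else max(dp[i-1][j], dp[i][j-1]).
    ·  2  6  3  7  3  4  5  4  6  5  6  2
 ·  0  0  0  0  0  0  0  0  0  0  0  0  0
 6  0  0  1  1  1  1  1  1  1  1  1  1  1
 7  0  0  1  1  2  2  2  2  2  2  2  2  2
 6  0  0  1  1  2  2  2  2  2  3  3  3  3
 5  0  0  1  1  2  2  2  3  3  3  4  4  4
 7  0  0  1  1  2  2  2  3  3  3  4  4  4
 2  0  1  1  1  2  2  2  3  3  3  4  4  5
 5  0  1  1  1  2  2  2  3  3  3  4  4  5
 7  0  1  1  1  2  2  2  3  3  3  4  4  5
 5  0  1  1  1  2  2  2  3  3  3  4  4  5
dp[9][12] = 5. One LCS (by backtracking along matches): 6, 7, 6, 5, 2.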